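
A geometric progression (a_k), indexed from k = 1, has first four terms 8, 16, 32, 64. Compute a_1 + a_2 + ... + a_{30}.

Common ratio r = 2.
a_k = 8·2^(k-1).
S = 8·(2^30 - 1)/(2 - 1) = 8·(1073741824 - 1)/(1) = 8589934584.

8589934584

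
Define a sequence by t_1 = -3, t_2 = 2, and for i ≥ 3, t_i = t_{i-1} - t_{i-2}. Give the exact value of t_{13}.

-3

Applying the relation repeatedly:
t_3 = 5, t_4 = 3, t_5 = -2, …, t_{10} = 3, t_{11} = -2, t_{12} = -5, t_{13} = -3.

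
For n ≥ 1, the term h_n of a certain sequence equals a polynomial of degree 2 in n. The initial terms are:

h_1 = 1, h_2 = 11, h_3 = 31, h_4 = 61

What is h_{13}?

1st diffs: 10, 20, 30.
2nd diffs: 10, 10 (constant).
Newton forward-difference form: h_n = 1 + 10·C(n-1,1) + 10·C(n-1,2).
At n = 13: n-1 = 12, so h_{13} = 1 + 120 + 660 = 781.

781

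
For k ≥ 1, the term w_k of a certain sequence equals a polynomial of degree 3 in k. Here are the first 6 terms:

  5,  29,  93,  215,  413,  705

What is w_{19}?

21245

1st diffs: 24, 64, 122, 198, 292.
2nd diffs: 40, 58, 76, 94.
3rd diffs: 18, 18, 18 (constant).
Newton forward-difference form: w_k = 5 + 24·C(k-1,1) + 40·C(k-1,2) + 18·C(k-1,3).
At k = 19: k-1 = 18, so w_{19} = 5 + 432 + 6120 + 14688 = 21245.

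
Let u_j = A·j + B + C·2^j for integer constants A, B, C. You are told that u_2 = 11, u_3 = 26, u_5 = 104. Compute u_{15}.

98342

Plug in j = 2, 3, 5: 2A + B + 4C = 11; 3A + B + 8C = 26; 5A + B + 32C = 104.
Subtracting the first from the second: A + 4C = 15.
Subtracting the second from the third: 2A + 24C = 78.
Solving: C = 3, A = 3, then B = -7.
Therefore u_{15} = 45 + (-7) + 3·32768 = 98342.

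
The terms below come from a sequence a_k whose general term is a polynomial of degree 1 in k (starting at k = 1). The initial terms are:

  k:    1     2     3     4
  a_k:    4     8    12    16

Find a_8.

32

1st diffs: 4, 4, 4 (constant).
So a_k = 4k.
Evaluating at k = 8 gives a_8 = 32.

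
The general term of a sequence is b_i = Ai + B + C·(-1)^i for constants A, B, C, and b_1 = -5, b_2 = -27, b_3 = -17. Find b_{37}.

-221

Plug in i = 1, 2, 3: A + B - C = -5; 2A + B + C = -27; 3A + B - C = -17.
Subtracting the first from the second: A + 2C = -22.
Subtracting the second from the third: A - 2C = 10.
Solving: C = -8, A = -6, then B = -7.
Hence b_{37} = -6·37 + (-7) + (-8)·(-1) = -221.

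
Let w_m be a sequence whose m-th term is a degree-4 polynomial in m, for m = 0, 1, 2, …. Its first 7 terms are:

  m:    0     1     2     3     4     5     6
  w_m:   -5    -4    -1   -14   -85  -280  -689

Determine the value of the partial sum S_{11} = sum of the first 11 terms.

1st diffs: 1, 3, -13, -71, -195, -409.
2nd diffs: 2, -16, -58, -124, -214.
3rd diffs: -18, -42, -66, -90.
4th diffs: -24, -24, -24 (constant).
Newton forward-difference form: w_m = -5 + 1·C(m,1) + 2·C(m,2) + (-18)·C(m,3) + (-24)·C(m,4).
Continuing: -1426, -2629, -4460, -7105.
Summing m = 0..10 (11 terms) gives -16698.

-16698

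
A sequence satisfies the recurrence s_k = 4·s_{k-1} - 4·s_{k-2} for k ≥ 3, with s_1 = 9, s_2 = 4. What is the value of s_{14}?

Applying the relation repeatedly:
s_3 = -20;  s_4 = -96;  s_5 = -304;  …;  s_{11} = -62464;  s_{12} = -139264;  s_{13} = -307200;  s_{14} = -671744.
(Characteristic roots are 2 and 2.)

-671744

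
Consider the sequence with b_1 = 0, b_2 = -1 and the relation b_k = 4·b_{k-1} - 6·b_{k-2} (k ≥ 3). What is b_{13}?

Applying the relation repeatedly:
b_3 = -4  b_4 = -10  b_5 = -16  …  b_{10} = 1520  b_{11} = 704  b_{12} = -6304  b_{13} = -29440.

-29440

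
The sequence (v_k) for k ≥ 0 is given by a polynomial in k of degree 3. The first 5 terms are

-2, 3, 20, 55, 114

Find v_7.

1st diffs: 5, 17, 35, 59.
2nd diffs: 12, 18, 24.
3rd diffs: 6, 6 (constant).
So v_k = k^3 + 3k^2 + k - 2.
Evaluating at k = 7 gives v_7 = 495.

495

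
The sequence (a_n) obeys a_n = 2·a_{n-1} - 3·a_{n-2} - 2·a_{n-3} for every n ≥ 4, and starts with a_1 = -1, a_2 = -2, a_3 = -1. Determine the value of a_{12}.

Applying the relation repeatedly:
a_4 = 6  a_5 = 19  a_6 = 22  a_7 = -25  a_8 = -154  a_9 = -277  a_{10} = -42  a_{11} = 1055  a_{12} = 2790.

2790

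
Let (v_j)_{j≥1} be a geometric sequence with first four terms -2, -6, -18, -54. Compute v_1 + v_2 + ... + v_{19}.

Common ratio r = 3.
v_j = (-2)·3^(j-1).
S = (-2)·(3^19 - 1)/(3 - 1) = (-2)·(1162261467 - 1)/(2) = -1162261466.

-1162261466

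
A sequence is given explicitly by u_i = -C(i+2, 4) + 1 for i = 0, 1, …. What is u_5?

-34

C(7, 4) = 35, so u_5 = -34.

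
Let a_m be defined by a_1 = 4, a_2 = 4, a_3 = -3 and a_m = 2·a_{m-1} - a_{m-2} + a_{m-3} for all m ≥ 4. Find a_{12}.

Step forward from the initial values:
a_4 = -6; a_5 = -5; a_6 = -7; a_7 = -15; a_8 = -28; a_9 = -48; a_{10} = -83; a_{11} = -146; a_{12} = -257.

-257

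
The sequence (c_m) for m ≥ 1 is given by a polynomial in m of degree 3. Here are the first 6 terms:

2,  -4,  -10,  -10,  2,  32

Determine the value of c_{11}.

1st diffs: -6, -6, 0, 12, 30.
2nd diffs: 0, 6, 12, 18.
3rd diffs: 6, 6, 6 (constant).
So c_m = m^3 - 6m^2 + 5m + 2.
Evaluating at m = 11 gives c_{11} = 662.

662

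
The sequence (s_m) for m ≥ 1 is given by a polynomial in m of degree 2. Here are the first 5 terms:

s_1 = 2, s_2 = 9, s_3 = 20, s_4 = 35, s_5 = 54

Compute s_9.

170

1st diffs: 7, 11, 15, 19.
2nd diffs: 4, 4, 4 (constant).
So s_m = 2m^2 + m - 1.
Evaluating at m = 9 gives s_9 = 170.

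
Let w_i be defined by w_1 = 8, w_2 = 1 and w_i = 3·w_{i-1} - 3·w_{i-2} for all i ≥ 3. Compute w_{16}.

Compute successive terms:
w_3 = -21, w_4 = -66, w_5 = -135, …, w_{13} = 5832, w_{14} = 729, w_{15} = -15309, w_{16} = -48114.

-48114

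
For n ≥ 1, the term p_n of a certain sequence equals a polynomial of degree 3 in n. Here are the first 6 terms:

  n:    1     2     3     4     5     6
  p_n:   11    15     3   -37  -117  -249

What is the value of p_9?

-1077

1st diffs: 4, -12, -40, -80, -132.
2nd diffs: -16, -28, -40, -52.
3rd diffs: -12, -12, -12 (constant).
Newton forward-difference form: p_n = 11 + 4·C(n-1,1) + (-16)·C(n-1,2) + (-12)·C(n-1,3).
At n = 9: n-1 = 8, so p_9 = 11 + 32 - 448 - 672 = -1077.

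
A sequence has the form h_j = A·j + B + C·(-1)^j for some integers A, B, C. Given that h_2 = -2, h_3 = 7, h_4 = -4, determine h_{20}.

Write the equations: 2A + B + C = -2; 3A + B - C = 7; 4A + B + C = -4.
Subtracting the first from the second: A - 2C = 9.
Subtracting the second from the third: A + 2C = -11.
Solving: C = -5, A = -1, then B = 5.
So h_j = -1·j + 5 + (-5)·(-1)^j; at j=20 this is -20.

-20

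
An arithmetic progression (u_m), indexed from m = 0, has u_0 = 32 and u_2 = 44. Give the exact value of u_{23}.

170

Common difference d = (44 - 32) / (2 - 0) = 6.
u_m = 32 + (m - 0)·6.
u_{23} = 32 + 23·6 = 170.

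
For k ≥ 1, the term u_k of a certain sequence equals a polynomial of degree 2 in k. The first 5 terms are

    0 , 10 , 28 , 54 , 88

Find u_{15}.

1st diffs: 10, 18, 26, 34.
2nd diffs: 8, 8, 8 (constant).
So u_k = 4k^2 - 2k - 2.
Evaluating at k = 15 gives u_{15} = 868.

868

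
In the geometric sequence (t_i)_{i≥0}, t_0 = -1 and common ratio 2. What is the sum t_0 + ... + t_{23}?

t_i = (-1)·2^(i-0).
S = (-1)·(2^24 - 1)/(2 - 1) = (-1)·(16777216 - 1)/(1) = -16777215.

-16777215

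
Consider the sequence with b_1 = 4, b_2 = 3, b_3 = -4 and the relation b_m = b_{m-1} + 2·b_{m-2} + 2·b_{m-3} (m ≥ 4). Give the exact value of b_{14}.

15848

b_4 = 10  b_5 = 8  b_6 = 20  …  b_{11} = 1352  b_{12} = 3080  b_{13} = 6984  b_{14} = 15848.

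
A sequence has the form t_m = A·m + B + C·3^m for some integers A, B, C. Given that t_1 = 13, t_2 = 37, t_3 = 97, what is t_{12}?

Write the equations: A + B + 3C = 13; 2A + B + 9C = 37; 3A + B + 27C = 97.
Subtracting the first from the second: A + 6C = 24.
Subtracting the second from the third: A + 18C = 60.
Solving: C = 3, A = 6, then B = -2.
So t_m = 6·m + (-2) + 3·3^m; at m=12 this is 1594393.

1594393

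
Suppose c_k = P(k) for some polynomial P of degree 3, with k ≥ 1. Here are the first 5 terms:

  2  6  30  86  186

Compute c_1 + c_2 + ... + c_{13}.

1st diffs: 4, 24, 56, 100.
2nd diffs: 20, 32, 44.
3rd diffs: 12, 12 (constant).
So c_k = 2k^3 - 2k^2 - 4k + 6.
Continuing: …, 342, 566, 870, 1266, …, c_{13} = 4010.
Summing k = 1..13 (13 terms) gives 14638.

14638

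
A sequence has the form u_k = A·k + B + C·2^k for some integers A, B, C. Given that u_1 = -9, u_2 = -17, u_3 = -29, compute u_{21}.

Plug in k = 1, 2, 3: A + B + 2C = -9; 2A + B + 4C = -17; 3A + B + 8C = -29.
Subtracting the first from the second: A + 2C = -8.
Subtracting the second from the third: A + 4C = -12.
Solving: C = -2, A = -4, then B = -1.
So u_k = -4·k + (-1) + (-2)·2^k; at k=21 this is -4194389.

-4194389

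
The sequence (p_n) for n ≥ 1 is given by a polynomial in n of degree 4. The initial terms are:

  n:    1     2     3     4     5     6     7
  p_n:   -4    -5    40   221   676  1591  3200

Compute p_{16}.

111281

1st diffs: -1, 45, 181, 455, 915, 1609.
2nd diffs: 46, 136, 274, 460, 694.
3rd diffs: 90, 138, 186, 234.
4th diffs: 48, 48, 48 (constant).
Newton forward-difference form: p_n = -4 + (-1)·C(n-1,1) + 46·C(n-1,2) + 90·C(n-1,3) + 48·C(n-1,4).
At n = 16: n-1 = 15, so p_{16} = -4 - 15 + 4830 + 40950 + 65520 = 111281.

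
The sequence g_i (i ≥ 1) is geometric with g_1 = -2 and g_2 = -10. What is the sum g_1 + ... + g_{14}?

Common ratio r = 5.
g_i = (-2)·5^(i-1).
S = (-2)·(5^14 - 1)/(5 - 1) = (-2)·(6103515625 - 1)/(4) = -3051757812.

-3051757812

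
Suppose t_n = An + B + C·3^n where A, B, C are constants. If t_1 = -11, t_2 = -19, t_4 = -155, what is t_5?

-475

The three given values yield: A + B + 3C = -11; 2A + B + 9C = -19; 4A + B + 81C = -155.
Subtracting the first from the second: A + 6C = -8.
Subtracting the second from the third: 2A + 72C = -136.
Solving: C = -2, A = 4, then B = -9.
So t_n = 4·n + (-9) + (-2)·3^n; at n=5 this is -475.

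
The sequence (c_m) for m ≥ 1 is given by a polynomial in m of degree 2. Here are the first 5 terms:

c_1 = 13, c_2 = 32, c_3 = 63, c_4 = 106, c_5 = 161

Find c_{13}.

1033

1st diffs: 19, 31, 43, 55.
2nd diffs: 12, 12, 12 (constant).
Newton forward-difference form: c_m = 13 + 19·C(m-1,1) + 12·C(m-1,2).
At m = 13: m-1 = 12, so c_{13} = 13 + 228 + 792 = 1033.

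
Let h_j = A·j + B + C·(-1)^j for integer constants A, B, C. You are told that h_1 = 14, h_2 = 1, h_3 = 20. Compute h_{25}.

Write the equations: A + B - C = 14; 2A + B + C = 1; 3A + B - C = 20.
Subtracting the first from the second: A + 2C = -13.
Subtracting the second from the third: A - 2C = 19.
Solving: C = -8, A = 3, then B = 3.
Hence h_{25} = 3·25 + 3 + (-8)·(-1) = 86.

86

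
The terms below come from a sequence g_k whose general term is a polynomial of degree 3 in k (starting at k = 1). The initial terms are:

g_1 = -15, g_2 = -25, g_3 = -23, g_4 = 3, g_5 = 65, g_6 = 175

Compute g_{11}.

1865

1st diffs: -10, 2, 26, 62, 110.
2nd diffs: 12, 24, 36, 48.
3rd diffs: 12, 12, 12 (constant).
Newton forward-difference form: g_k = -15 + (-10)·C(k-1,1) + 12·C(k-1,2) + 12·C(k-1,3).
At k = 11: k-1 = 10, so g_{11} = -15 - 100 + 540 + 1440 = 1865.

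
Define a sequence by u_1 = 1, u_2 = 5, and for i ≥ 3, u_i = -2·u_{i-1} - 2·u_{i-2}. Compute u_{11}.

Applying the relation repeatedly:
u_3 = -12;  u_4 = 14;  u_5 = -4;  u_6 = -20;  u_7 = 48;  u_8 = -56;  u_9 = 16;  u_{10} = 80;  u_{11} = -192.

-192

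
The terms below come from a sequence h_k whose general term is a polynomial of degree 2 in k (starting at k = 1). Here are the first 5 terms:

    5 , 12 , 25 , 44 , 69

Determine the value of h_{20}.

1164

1st diffs: 7, 13, 19, 25.
2nd diffs: 6, 6, 6 (constant).
Newton forward-difference form: h_k = 5 + 7·C(k-1,1) + 6·C(k-1,2).
At k = 20: k-1 = 19, so h_{20} = 5 + 133 + 1026 = 1164.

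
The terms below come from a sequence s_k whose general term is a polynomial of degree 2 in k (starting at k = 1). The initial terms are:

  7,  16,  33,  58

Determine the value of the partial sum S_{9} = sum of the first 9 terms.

1st diffs: 9, 17, 25.
2nd diffs: 8, 8 (constant).
So s_k = 4k^2 - 3k + 6.
Continuing: …, 91, 132, 181, 238, …, s_9 = 303.
Summing k = 1..9 (9 terms) gives 1059.

1059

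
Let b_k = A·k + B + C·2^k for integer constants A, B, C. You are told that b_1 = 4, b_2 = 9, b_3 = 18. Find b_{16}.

Plug in k = 1, 2, 3: A + B + 2C = 4; 2A + B + 4C = 9; 3A + B + 8C = 18.
Subtracting the first from the second: A + 2C = 5.
Subtracting the second from the third: A + 4C = 9.
Solving: C = 2, A = 1, then B = -1.
Therefore b_{16} = 16 + (-1) + 2·65536 = 131087.

131087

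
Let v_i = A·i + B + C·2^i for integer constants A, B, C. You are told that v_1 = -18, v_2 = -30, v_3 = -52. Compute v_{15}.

-163876

Write the equations: A + B + 2C = -18; 2A + B + 4C = -30; 3A + B + 8C = -52.
Subtracting the first from the second: A + 2C = -12.
Subtracting the second from the third: A + 4C = -22.
Solving: C = -5, A = -2, then B = -6.
Hence v_{15} = -2·15 + (-6) + (-5)·32768 = -163876.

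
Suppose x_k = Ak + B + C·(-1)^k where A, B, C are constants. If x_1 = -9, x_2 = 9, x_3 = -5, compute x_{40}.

85

At k = 1, 2, 3: A + B - C = -9; 2A + B + C = 9; 3A + B - C = -5.
Subtracting the first from the second: A + 2C = 18.
Subtracting the second from the third: A - 2C = -14.
Solving: C = 8, A = 2, then B = -3.
So x_k = 2·k + (-3) + 8·(-1)^k; at k=40 this is 85.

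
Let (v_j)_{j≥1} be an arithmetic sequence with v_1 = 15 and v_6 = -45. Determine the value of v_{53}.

-609

Common difference d = (-45 - 15) / (6 - 1) = -12.
v_j = 15 + (j - 1)·(-12).
v_{53} = 15 + 52·(-12) = -609.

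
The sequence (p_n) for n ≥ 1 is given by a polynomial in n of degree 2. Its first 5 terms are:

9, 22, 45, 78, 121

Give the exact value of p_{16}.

1254

1st diffs: 13, 23, 33, 43.
2nd diffs: 10, 10, 10 (constant).
So p_n = 5n^2 - 2n + 6.
Evaluating at n = 16 gives p_{16} = 1254.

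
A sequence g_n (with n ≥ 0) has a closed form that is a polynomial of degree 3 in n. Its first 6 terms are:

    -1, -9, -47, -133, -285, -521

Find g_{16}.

1st diffs: -8, -38, -86, -152, -236.
2nd diffs: -30, -48, -66, -84.
3rd diffs: -18, -18, -18 (constant).
Newton forward-difference form: g_n = -1 + (-8)·C(n,1) + (-30)·C(n,2) + (-18)·C(n,3).
At n = 16: n = 16, so g_{16} = -1 - 128 - 3600 - 10080 = -13809.

-13809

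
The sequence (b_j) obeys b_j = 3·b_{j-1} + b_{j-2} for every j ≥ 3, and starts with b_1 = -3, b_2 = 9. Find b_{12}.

Compute successive terms:
b_3 = 24;  b_4 = 81;  b_5 = 267;  b_6 = 882;  b_7 = 2913;  b_8 = 9621;  b_9 = 31776;  b_{10} = 104949;  b_{11} = 346623;  b_{12} = 1144818.

1144818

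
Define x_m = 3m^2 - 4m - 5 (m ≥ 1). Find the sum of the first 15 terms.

3165

Over m = 1..15: Σm = 120, Σm² = 1240.
Total = (3)·1240 + (-4)·120 + (-5)·15 = 3165.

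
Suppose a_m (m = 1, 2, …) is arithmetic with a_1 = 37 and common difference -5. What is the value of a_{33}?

-123

a_m = 37 + (m - 1)·(-5).
a_{33} = 37 + 32·(-5) = -123.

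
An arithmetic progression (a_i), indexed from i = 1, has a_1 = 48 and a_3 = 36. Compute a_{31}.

Common difference d = (36 - 48) / (3 - 1) = -6.
a_i = 48 + (i - 1)·(-6).
a_{31} = 48 + 30·(-6) = -132.

-132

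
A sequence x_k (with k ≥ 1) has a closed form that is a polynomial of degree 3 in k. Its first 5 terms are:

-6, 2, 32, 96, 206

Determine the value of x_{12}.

3272

1st diffs: 8, 30, 64, 110.
2nd diffs: 22, 34, 46.
3rd diffs: 12, 12 (constant).
Newton forward-difference form: x_k = -6 + 8·C(k-1,1) + 22·C(k-1,2) + 12·C(k-1,3).
At k = 12: k-1 = 11, so x_{12} = -6 + 88 + 1210 + 1980 = 3272.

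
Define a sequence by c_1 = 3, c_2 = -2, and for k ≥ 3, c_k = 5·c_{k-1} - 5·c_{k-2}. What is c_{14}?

Iterate the recurrence:
c_3 = -25  c_4 = -115  c_5 = -450  …  c_{11} = -1056250  c_{12} = -3821875  c_{13} = -13828125  c_{14} = -50031250.

-50031250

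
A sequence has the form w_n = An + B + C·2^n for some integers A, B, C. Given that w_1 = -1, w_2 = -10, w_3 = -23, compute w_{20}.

-2097244

At n = 1, 2, 3: A + B + 2C = -1; 2A + B + 4C = -10; 3A + B + 8C = -23.
Subtracting the first from the second: A + 2C = -9.
Subtracting the second from the third: A + 4C = -13.
Solving: C = -2, A = -5, then B = 8.
Hence w_{20} = -5·20 + 8 + (-2)·1048576 = -2097244.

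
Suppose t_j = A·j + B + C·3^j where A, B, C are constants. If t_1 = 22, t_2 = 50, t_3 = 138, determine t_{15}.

71744514

Plug in j = 1, 2, 3: A + B + 3C = 22; 2A + B + 9C = 50; 3A + B + 27C = 138.
Subtracting the first from the second: A + 6C = 28.
Subtracting the second from the third: A + 18C = 88.
Solving: C = 5, A = -2, then B = 9.
Hence t_{15} = -2·15 + 9 + 5·14348907 = 71744514.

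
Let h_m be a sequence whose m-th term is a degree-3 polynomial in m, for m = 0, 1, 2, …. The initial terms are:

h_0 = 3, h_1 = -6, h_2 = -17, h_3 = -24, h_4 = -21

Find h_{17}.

1st diffs: -9, -11, -7, 3.
2nd diffs: -2, 4, 10.
3rd diffs: 6, 6 (constant).
So h_m = m^3 - 4m^2 - 6m + 3.
Evaluating at m = 17 gives h_{17} = 3658.

3658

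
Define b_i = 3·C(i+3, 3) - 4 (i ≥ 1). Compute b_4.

101

C(7, 3) = 35, so b_4 = 101.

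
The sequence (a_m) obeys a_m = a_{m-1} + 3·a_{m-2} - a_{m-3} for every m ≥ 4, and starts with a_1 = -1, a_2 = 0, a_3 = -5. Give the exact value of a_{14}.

-15686

Step forward from the initial values:
a_4 = -4;  a_5 = -19;  a_6 = -26;  …;  a_{11} = -1593;  a_{12} = -3296;  a_{13} = -7391;  a_{14} = -15686.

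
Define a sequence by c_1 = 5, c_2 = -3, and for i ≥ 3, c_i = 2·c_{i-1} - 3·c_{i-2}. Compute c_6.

c_3 = -21;  c_4 = -33;  c_5 = -3;  c_6 = 93.

93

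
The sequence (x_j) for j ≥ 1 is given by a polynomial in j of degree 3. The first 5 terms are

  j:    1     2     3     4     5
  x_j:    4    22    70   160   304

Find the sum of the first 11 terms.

1st diffs: 18, 48, 90, 144.
2nd diffs: 30, 42, 54.
3rd diffs: 12, 12 (constant).
So x_j = 2j^3 + 3j^2 - 5j + 4.
Continuing: …, 514, 802, 1180, 1660, …, x_{11} = 2974.
Summing j = 1..11 (11 terms) gives 9944.

9944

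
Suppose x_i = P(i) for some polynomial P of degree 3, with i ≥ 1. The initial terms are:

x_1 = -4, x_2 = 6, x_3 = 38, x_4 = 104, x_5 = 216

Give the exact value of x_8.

948

1st diffs: 10, 32, 66, 112.
2nd diffs: 22, 34, 46.
3rd diffs: 12, 12 (constant).
So x_i = 2i^3 - i^2 - i - 4.
Evaluating at i = 8 gives x_8 = 948.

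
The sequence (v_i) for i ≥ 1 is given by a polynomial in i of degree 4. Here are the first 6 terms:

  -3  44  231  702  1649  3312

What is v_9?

15717

1st diffs: 47, 187, 471, 947, 1663.
2nd diffs: 140, 284, 476, 716.
3rd diffs: 144, 192, 240.
4th diffs: 48, 48 (constant).
Newton forward-difference form: v_i = -3 + 47·C(i-1,1) + 140·C(i-1,2) + 144·C(i-1,3) + 48·C(i-1,4).
At i = 9: i-1 = 8, so v_9 = -3 + 376 + 3920 + 8064 + 3360 = 15717.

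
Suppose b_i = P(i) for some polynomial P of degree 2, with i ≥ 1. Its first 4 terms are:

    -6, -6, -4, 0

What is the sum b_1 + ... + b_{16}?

1st diffs: 0, 2, 4.
2nd diffs: 2, 2 (constant).
Newton forward-difference form: b_i = -6 + 2·C(i-1,2).
Continuing: …, 6, 14, 24, 36, …, b_{16} = 204.
Summing i = 1..16 (16 terms) gives 1024.

1024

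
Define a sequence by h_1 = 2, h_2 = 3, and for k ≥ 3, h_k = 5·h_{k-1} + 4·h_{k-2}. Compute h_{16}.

Step forward from the initial values:
h_3 = 23; h_4 = 127; h_5 = 727; …; h_{13} = 811512727; h_{14} = 4626890223; h_{15} = 26380502023; h_{16} = 150410071007.

150410071007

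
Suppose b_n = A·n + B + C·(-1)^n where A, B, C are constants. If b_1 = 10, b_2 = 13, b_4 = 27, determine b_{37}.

The three given values yield: A + B - C = 10; 2A + B + C = 13; 4A + B + C = 27.
Subtracting the first from the second: A + 2C = 3.
Subtracting the second from the third: 2A = 14.
Solving: C = -2, A = 7, then B = 1.
Hence b_{37} = 7·37 + 1 + (-2)·(-1) = 262.

262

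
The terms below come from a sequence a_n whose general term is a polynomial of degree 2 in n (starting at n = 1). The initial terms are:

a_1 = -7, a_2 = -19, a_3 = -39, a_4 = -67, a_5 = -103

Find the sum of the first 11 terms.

1st diffs: -12, -20, -28, -36.
2nd diffs: -8, -8, -8 (constant).
Newton forward-difference form: a_n = -7 + (-12)·C(n-1,1) + (-8)·C(n-1,2).
Continuing: …, -147, -199, -259, -327, …, a_{11} = -487.
Summing n = 1..11 (11 terms) gives -2057.

-2057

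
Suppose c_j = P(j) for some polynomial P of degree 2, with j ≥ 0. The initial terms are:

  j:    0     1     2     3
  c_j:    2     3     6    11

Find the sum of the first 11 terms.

1st diffs: 1, 3, 5.
2nd diffs: 2, 2 (constant).
Newton forward-difference form: c_j = 2 + 1·C(j,1) + 2·C(j,2).
Continuing: …, 18, 27, 38, 51, …, c_{10} = 102.
Summing j = 0..10 (11 terms) gives 407.

407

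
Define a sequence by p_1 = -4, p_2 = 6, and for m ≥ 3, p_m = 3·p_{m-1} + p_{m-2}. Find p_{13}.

2237756

Compute successive terms:
p_3 = 14, p_4 = 48, p_5 = 158, …, p_{10} = 62112, p_{11} = 205142, p_{12} = 677538, p_{13} = 2237756.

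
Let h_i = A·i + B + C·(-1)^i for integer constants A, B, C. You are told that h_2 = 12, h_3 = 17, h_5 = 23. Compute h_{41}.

Plug in i = 2, 3, 5: 2A + B + C = 12; 3A + B - C = 17; 5A + B - C = 23.
Subtracting the first from the second: A - 2C = 5.
Subtracting the second from the third: 2A = 6.
Solving: C = -1, A = 3, then B = 7.
Therefore h_{41} = 123 + 7 + (-1)·(-1) = 131.

131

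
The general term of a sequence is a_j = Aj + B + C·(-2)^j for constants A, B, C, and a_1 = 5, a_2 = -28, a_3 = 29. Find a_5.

143

At j = 1, 2, 3: A + B - 2C = 5; 2A + B + 4C = -28; 3A + B - 8C = 29.
Subtracting the first from the second: A + 6C = -33.
Subtracting the second from the third: A - 12C = 57.
Solving: C = -5, A = -3, then B = -2.
So a_j = -3·j + (-2) + (-5)·(-2)^j; at j=5 this is 143.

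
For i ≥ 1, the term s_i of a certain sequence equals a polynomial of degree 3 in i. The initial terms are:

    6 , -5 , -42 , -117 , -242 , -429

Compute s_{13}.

1st diffs: -11, -37, -75, -125, -187.
2nd diffs: -26, -38, -50, -62.
3rd diffs: -12, -12, -12 (constant).
Newton forward-difference form: s_i = 6 + (-11)·C(i-1,1) + (-26)·C(i-1,2) + (-12)·C(i-1,3).
At i = 13: i-1 = 12, so s_{13} = 6 - 132 - 1716 - 2640 = -4482.

-4482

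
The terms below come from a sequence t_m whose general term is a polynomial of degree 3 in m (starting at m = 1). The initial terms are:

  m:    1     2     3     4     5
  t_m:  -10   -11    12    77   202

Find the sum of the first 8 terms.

2496

1st diffs: -1, 23, 65, 125.
2nd diffs: 24, 42, 60.
3rd diffs: 18, 18 (constant).
Newton forward-difference form: t_m = -10 + (-1)·C(m-1,1) + 24·C(m-1,2) + 18·C(m-1,3).
Continuing: 405, 704, 1117.
Summing m = 1..8 (8 terms) gives 2496.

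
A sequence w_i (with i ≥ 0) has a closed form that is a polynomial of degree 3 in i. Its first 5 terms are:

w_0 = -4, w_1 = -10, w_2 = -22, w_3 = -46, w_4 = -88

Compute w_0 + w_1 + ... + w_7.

1st diffs: -6, -12, -24, -42.
2nd diffs: -6, -12, -18.
3rd diffs: -6, -6 (constant).
Newton forward-difference form: w_i = -4 + (-6)·C(i,1) + (-6)·C(i,2) + (-6)·C(i,3).
Continuing: -154, -250, -382.
Summing i = 0..7 (8 terms) gives -956.

-956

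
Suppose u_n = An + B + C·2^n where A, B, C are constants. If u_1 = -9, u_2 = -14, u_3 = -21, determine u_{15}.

-32817

Write the equations: A + B + 2C = -9; 2A + B + 4C = -14; 3A + B + 8C = -21.
Subtracting the first from the second: A + 2C = -5.
Subtracting the second from the third: A + 4C = -7.
Solving: C = -1, A = -3, then B = -4.
So u_n = -3·n + (-4) + (-1)·2^n; at n=15 this is -32817.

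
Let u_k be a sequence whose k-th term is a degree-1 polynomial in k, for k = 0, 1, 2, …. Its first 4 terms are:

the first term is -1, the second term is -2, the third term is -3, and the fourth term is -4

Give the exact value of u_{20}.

1st diffs: -1, -1, -1 (constant).
So u_k = -k - 1.
Evaluating at k = 20 gives u_{20} = -21.

-21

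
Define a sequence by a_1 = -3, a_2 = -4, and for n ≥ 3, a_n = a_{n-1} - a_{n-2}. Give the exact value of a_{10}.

Applying the relation repeatedly:
a_3 = -1; a_4 = 3; a_5 = 4; a_6 = 1; a_7 = -3; a_8 = -4; a_9 = -1; a_{10} = 3.

3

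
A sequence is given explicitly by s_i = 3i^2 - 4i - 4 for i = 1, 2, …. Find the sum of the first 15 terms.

Over i = 1..15: Σi = 120, Σi² = 1240.
Total = (3)·1240 + (-4)·120 + (-4)·15 = 3180.

3180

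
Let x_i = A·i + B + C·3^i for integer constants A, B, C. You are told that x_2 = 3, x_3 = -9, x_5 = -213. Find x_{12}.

At i = 2, 3, 5: 2A + B + 9C = 3; 3A + B + 27C = -9; 5A + B + 243C = -213.
Subtracting the first from the second: A + 18C = -12.
Subtracting the second from the third: 2A + 216C = -204.
Solving: C = -1, A = 6, then B = 0.
Hence x_{12} = 6·12 + 0 + (-1)·531441 = -531369.

-531369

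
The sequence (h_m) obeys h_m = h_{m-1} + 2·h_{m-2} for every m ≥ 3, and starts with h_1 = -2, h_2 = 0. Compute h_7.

Step forward from the initial values:
h_3 = -4  h_4 = -4  h_5 = -12  h_6 = -20  h_7 = -44.
(Characteristic roots are 2 and -1.)

-44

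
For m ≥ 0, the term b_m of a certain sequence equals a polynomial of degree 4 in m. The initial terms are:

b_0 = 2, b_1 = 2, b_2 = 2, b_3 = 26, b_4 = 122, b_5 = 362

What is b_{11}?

1st diffs: 0, 0, 24, 96, 240.
2nd diffs: 0, 24, 72, 144.
3rd diffs: 24, 48, 72.
4th diffs: 24, 24 (constant).
Newton forward-difference form: b_m = 2 + 24·C(m,3) + 24·C(m,4).
At m = 11: m = 11, so b_{11} = 2 + 3960 + 7920 = 11882.

11882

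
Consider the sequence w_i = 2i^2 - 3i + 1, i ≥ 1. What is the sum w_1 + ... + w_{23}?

7843

Over i = 1..23: Σi = 276, Σi² = 4324.
Total = (2)·4324 + (-3)·276 + (1)·23 = 7843.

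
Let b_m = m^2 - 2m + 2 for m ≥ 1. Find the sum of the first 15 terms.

1030

Over m = 1..15: Σm = 120, Σm² = 1240.
Total = (1)·1240 + (-2)·120 + (2)·15 = 1030.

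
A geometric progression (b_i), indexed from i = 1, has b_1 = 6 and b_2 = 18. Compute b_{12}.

1062882

Common ratio r = 3.
b_i = 6·3^(i-1).
b_{12} = 6·3^11 = 1062882.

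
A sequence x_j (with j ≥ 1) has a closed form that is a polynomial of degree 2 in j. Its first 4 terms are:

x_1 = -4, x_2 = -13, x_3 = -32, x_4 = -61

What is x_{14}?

-901

1st diffs: -9, -19, -29.
2nd diffs: -10, -10 (constant).
So x_j = -5j^2 + 6j - 5.
Evaluating at j = 14 gives x_{14} = -901.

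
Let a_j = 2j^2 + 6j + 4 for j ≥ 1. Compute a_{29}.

1860

a_{29} = 2·29^2 + 6·29 + 4 = 1860.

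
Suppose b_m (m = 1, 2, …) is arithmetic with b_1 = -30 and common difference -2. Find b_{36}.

b_m = -30 + (m - 1)·(-2).
b_{36} = -30 + 35·(-2) = -100.

-100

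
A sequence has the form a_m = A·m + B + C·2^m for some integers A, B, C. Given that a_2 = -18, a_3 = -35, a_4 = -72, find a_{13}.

-40925

Plug in m = 2, 3, 4: 2A + B + 4C = -18; 3A + B + 8C = -35; 4A + B + 16C = -72.
Subtracting the first from the second: A + 4C = -17.
Subtracting the second from the third: A + 8C = -37.
Solving: C = -5, A = 3, then B = -4.
Hence a_{13} = 3·13 + (-4) + (-5)·8192 = -40925.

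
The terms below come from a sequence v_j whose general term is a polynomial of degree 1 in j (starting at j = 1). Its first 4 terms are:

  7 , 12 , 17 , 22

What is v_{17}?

87

1st diffs: 5, 5, 5 (constant).
So v_j = 5j + 2.
Evaluating at j = 17 gives v_{17} = 87.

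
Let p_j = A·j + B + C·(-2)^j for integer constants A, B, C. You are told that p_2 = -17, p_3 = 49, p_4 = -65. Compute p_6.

Plug in j = 2, 3, 4: 2A + B + 4C = -17; 3A + B - 8C = 49; 4A + B + 16C = -65.
Subtracting the first from the second: A - 12C = 66.
Subtracting the second from the third: A + 24C = -114.
Solving: C = -5, A = 6, then B = -9.
Hence p_6 = 6·6 + (-9) + (-5)·64 = -293.

-293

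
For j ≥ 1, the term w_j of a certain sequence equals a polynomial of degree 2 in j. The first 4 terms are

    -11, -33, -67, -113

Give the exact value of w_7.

1st diffs: -22, -34, -46.
2nd diffs: -12, -12 (constant).
Newton forward-difference form: w_j = -11 + (-22)·C(j-1,1) + (-12)·C(j-1,2).
At j = 7: j-1 = 6, so w_7 = -11 - 132 - 180 = -323.

-323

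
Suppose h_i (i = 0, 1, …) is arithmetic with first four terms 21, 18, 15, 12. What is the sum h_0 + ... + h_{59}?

Common difference d = -3.
h_i = 21 + (i - 0)·(-3).
h_{59} = -156; S = 60·(21 + (-156))/2 = -4050.

-4050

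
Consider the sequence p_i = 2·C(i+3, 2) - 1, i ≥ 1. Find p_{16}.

341

C(19, 2) = 171, so p_{16} = 341.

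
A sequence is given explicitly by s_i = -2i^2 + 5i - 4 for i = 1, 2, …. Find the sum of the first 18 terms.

Over i = 1..18: Σi = 171, Σi² = 2109.
Total = (-2)·2109 + (5)·171 + (-4)·18 = -3435.

-3435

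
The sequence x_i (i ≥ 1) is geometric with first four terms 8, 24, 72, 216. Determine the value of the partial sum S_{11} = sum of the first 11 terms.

Common ratio r = 3.
x_i = 8·3^(i-1).
S = 8·(3^11 - 1)/(3 - 1) = 8·(177147 - 1)/(2) = 708584.

708584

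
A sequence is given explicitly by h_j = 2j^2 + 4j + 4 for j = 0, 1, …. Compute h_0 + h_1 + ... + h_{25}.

12454

Over j = 0..25: Σj = 325, Σj² = 5525.
Total = (2)·5525 + (4)·325 + (4)·26 = 12454.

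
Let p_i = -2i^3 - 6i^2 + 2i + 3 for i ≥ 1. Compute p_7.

p_7 = -2·7^3 - 6·7^2 + 2·7 + 3 = -963.

-963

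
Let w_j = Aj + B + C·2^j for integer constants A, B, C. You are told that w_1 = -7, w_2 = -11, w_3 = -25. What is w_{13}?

At j = 1, 2, 3: A + B + 2C = -7; 2A + B + 4C = -11; 3A + B + 8C = -25.
Subtracting the first from the second: A + 2C = -4.
Subtracting the second from the third: A + 4C = -14.
Solving: C = -5, A = 6, then B = -3.
Hence w_{13} = 6·13 + (-3) + (-5)·8192 = -40885.

-40885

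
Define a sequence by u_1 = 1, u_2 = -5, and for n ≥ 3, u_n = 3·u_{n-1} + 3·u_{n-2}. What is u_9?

Compute successive terms:
u_3 = -12; u_4 = -51; u_5 = -189; u_6 = -720; u_7 = -2727; u_8 = -10341; u_9 = -39204.

-39204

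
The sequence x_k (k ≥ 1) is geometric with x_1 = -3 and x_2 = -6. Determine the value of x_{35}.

-51539607552

Common ratio r = 2.
x_k = (-3)·2^(k-1).
x_{35} = (-3)·2^34 = -51539607552.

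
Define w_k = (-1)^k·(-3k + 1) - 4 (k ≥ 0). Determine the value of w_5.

(-1)^5 = -1; -3k + 1 at k=5 is -14; so w_5 = 10.

10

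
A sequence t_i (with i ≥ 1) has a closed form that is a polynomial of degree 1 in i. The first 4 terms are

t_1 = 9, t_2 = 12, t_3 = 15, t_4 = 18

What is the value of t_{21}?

1st diffs: 3, 3, 3 (constant).
So t_i = 3i + 6.
Evaluating at i = 21 gives t_{21} = 69.

69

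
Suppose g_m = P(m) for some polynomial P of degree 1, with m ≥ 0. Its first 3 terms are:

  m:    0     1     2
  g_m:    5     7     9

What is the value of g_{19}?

1st diffs: 2, 2 (constant).
So g_m = 2m + 5.
Evaluating at m = 19 gives g_{19} = 43.

43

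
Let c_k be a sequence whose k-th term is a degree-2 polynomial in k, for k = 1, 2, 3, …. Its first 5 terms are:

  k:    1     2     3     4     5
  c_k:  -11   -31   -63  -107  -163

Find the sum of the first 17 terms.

-11067

1st diffs: -20, -32, -44, -56.
2nd diffs: -12, -12, -12 (constant).
So c_k = -6k^2 - 2k - 3.
Continuing: …, -231, -311, -403, -507, …, c_{17} = -1771.
Summing k = 1..17 (17 terms) gives -11067.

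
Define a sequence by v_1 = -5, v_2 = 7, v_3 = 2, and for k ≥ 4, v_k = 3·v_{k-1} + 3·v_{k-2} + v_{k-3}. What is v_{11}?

Step forward from the initial values:
v_4 = 22;  v_5 = 79;  v_6 = 305;  v_7 = 1174;  v_8 = 4516;  v_9 = 17375;  v_{10} = 66847;  v_{11} = 257182.

257182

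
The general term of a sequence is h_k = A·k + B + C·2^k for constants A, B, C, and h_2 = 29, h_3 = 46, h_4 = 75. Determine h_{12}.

Plug in k = 2, 3, 4: 2A + B + 4C = 29; 3A + B + 8C = 46; 4A + B + 16C = 75.
Subtracting the first from the second: A + 4C = 17.
Subtracting the second from the third: A + 8C = 29.
Solving: C = 3, A = 5, then B = 7.
Therefore h_{12} = 60 + 7 + 3·4096 = 12355.

12355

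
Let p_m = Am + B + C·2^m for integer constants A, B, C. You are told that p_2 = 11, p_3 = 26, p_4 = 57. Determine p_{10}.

Write the equations: 2A + B + 4C = 11; 3A + B + 8C = 26; 4A + B + 16C = 57.
Subtracting the first from the second: A + 4C = 15.
Subtracting the second from the third: A + 8C = 31.
Solving: C = 4, A = -1, then B = -3.
Therefore p_{10} = -10 + (-3) + 4·1024 = 4083.

4083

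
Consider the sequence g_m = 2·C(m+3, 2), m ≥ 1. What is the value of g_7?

C(10, 2) = 45, so g_7 = 90.

90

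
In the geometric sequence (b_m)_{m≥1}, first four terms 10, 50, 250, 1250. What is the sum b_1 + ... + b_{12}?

610351560

Common ratio r = 5.
b_m = 10·5^(m-1).
S = 10·(5^12 - 1)/(5 - 1) = 10·(244140625 - 1)/(4) = 610351560.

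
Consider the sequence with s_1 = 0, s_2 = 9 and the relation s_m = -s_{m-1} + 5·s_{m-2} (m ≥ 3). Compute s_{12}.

Iterate the recurrence:
s_3 = -9; s_4 = 54; s_5 = -99; s_6 = 369; s_7 = -864; s_8 = 2709; s_9 = -7029; s_{10} = 20574; s_{11} = -55719; s_{12} = 158589.

158589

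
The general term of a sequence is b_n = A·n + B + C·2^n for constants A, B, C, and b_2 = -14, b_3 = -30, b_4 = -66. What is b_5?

-142

Write the equations: 2A + B + 4C = -14; 3A + B + 8C = -30; 4A + B + 16C = -66.
Subtracting the first from the second: A + 4C = -16.
Subtracting the second from the third: A + 8C = -36.
Solving: C = -5, A = 4, then B = -2.
So b_n = 4·n + (-2) + (-5)·2^n; at n=5 this is -142.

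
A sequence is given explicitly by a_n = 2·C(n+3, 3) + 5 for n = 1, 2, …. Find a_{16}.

1943

C(19, 3) = 969, so a_{16} = 1943.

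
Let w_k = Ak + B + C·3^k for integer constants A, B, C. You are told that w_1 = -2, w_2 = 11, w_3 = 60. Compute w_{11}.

531380

Write the equations: A + B + 3C = -2; 2A + B + 9C = 11; 3A + B + 27C = 60.
Subtracting the first from the second: A + 6C = 13.
Subtracting the second from the third: A + 18C = 49.
Solving: C = 3, A = -5, then B = -6.
Therefore w_{11} = -55 + (-6) + 3·177147 = 531380.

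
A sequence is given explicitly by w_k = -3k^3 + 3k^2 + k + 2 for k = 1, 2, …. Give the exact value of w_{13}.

w_{13} = -3·13^3 + 3·13^2 + 1·13 + 2 = -6069.

-6069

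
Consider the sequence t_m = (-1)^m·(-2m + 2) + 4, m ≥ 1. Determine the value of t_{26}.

-46

(-1)^26 = 1; -2m + 2 at m=26 is -50; so t_{26} = -46.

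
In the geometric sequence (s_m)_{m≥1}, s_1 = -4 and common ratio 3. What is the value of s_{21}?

-13947137604

s_m = (-4)·3^(m-1).
s_{21} = (-4)·3^20 = -13947137604.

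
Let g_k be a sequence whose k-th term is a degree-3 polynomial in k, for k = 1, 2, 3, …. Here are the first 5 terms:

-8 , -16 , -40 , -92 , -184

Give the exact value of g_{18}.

-10480

1st diffs: -8, -24, -52, -92.
2nd diffs: -16, -28, -40.
3rd diffs: -12, -12 (constant).
Newton forward-difference form: g_k = -8 + (-8)·C(k-1,1) + (-16)·C(k-1,2) + (-12)·C(k-1,3).
At k = 18: k-1 = 17, so g_{18} = -8 - 136 - 2176 - 8160 = -10480.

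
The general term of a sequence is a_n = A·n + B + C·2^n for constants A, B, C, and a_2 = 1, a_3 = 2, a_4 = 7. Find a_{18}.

Write the equations: 2A + B + 4C = 1; 3A + B + 8C = 2; 4A + B + 16C = 7.
Subtracting the first from the second: A + 4C = 1.
Subtracting the second from the third: A + 8C = 5.
Solving: C = 1, A = -3, then B = 3.
So a_n = -3·n + 3 + 1·2^n; at n=18 this is 262093.

262093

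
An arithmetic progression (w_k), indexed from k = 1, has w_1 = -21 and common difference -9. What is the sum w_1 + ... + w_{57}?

-15561

w_k = -21 + (k - 1)·(-9).
w_{57} = -525; S = 57·(-21 + (-525))/2 = -15561.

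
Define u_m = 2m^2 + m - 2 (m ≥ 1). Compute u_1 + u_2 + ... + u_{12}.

Over m = 1..12: Σm = 78, Σm² = 650.
Total = (2)·650 + (1)·78 + (-2)·12 = 1354.

1354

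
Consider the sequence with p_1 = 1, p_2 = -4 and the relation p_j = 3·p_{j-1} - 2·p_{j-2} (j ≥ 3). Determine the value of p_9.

-1274

Step forward from the initial values:
p_3 = -14; p_4 = -34; p_5 = -74; p_6 = -154; p_7 = -314; p_8 = -634; p_9 = -1274.
(Characteristic roots are 2 and 1.)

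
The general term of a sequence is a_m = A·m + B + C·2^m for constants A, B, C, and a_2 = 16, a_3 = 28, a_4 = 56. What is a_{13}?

Write the equations: 2A + B + 4C = 16; 3A + B + 8C = 28; 4A + B + 16C = 56.
Subtracting the first from the second: A + 4C = 12.
Subtracting the second from the third: A + 8C = 28.
Solving: C = 4, A = -4, then B = 8.
Therefore a_{13} = -52 + 8 + 4·8192 = 32724.

32724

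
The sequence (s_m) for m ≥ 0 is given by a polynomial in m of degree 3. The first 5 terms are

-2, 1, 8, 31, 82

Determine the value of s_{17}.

8753

1st diffs: 3, 7, 23, 51.
2nd diffs: 4, 16, 28.
3rd diffs: 12, 12 (constant).
So s_m = 2m^3 - 4m^2 + 5m - 2.
Evaluating at m = 17 gives s_{17} = 8753.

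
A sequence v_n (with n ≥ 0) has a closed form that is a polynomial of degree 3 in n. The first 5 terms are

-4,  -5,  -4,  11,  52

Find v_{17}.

1st diffs: -1, 1, 15, 41.
2nd diffs: 2, 14, 26.
3rd diffs: 12, 12 (constant).
Newton forward-difference form: v_n = -4 + (-1)·C(n,1) + 2·C(n,2) + 12·C(n,3).
At n = 17: n = 17, so v_{17} = -4 - 17 + 272 + 8160 = 8411.

8411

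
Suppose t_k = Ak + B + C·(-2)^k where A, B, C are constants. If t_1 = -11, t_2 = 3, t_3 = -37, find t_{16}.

Write the equations: A + B - 2C = -11; 2A + B + 4C = 3; 3A + B - 8C = -37.
Subtracting the first from the second: A + 6C = 14.
Subtracting the second from the third: A - 12C = -40.
Solving: C = 3, A = -4, then B = -1.
Hence t_{16} = -4·16 + (-1) + 3·65536 = 196543.

196543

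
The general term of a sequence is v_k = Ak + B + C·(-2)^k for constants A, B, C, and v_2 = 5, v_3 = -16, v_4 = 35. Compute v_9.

The three given values yield: 2A + B + 4C = 5; 3A + B - 8C = -16; 4A + B + 16C = 35.
Subtracting the first from the second: A - 12C = -21.
Subtracting the second from the third: A + 24C = 51.
Solving: C = 2, A = 3, then B = -9.
So v_k = 3·k + (-9) + 2·(-2)^k; at k=9 this is -1006.

-1006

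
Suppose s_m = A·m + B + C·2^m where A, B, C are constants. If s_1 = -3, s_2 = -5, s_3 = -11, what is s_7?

-243

Plug in m = 1, 2, 3: A + B + 2C = -3; 2A + B + 4C = -5; 3A + B + 8C = -11.
Subtracting the first from the second: A + 2C = -2.
Subtracting the second from the third: A + 4C = -6.
Solving: C = -2, A = 2, then B = -1.
Therefore s_7 = 14 + (-1) + (-2)·128 = -243.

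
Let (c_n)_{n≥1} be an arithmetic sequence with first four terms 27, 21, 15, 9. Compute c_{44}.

-231

Common difference d = -6.
c_n = 27 + (n - 1)·(-6).
c_{44} = 27 + 43·(-6) = -231.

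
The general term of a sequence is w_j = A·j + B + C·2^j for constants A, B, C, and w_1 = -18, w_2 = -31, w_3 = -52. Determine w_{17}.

-524378

At j = 1, 2, 3: A + B + 2C = -18; 2A + B + 4C = -31; 3A + B + 8C = -52.
Subtracting the first from the second: A + 2C = -13.
Subtracting the second from the third: A + 4C = -21.
Solving: C = -4, A = -5, then B = -5.
So w_j = -5·j + (-5) + (-4)·2^j; at j=17 this is -524378.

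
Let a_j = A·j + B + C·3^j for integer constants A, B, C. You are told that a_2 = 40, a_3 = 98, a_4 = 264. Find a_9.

59090

At j = 2, 3, 4: 2A + B + 9C = 40; 3A + B + 27C = 98; 4A + B + 81C = 264.
Subtracting the first from the second: A + 18C = 58.
Subtracting the second from the third: A + 54C = 166.
Solving: C = 3, A = 4, then B = 5.
Therefore a_9 = 36 + 5 + 3·19683 = 59090.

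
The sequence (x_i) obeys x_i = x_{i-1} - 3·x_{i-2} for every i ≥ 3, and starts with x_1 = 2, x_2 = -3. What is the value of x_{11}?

351

Applying the relation repeatedly:
x_3 = -9  x_4 = 0  x_5 = 27  x_6 = 27  x_7 = -54  x_8 = -135  x_9 = 27  x_{10} = 432  x_{11} = 351.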